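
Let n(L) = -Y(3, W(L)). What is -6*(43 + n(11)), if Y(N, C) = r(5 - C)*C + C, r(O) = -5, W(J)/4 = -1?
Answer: -162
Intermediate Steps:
W(J) = -4 (W(J) = 4*(-1) = -4)
Y(N, C) = -4*C (Y(N, C) = -5*C + C = -4*C)
n(L) = -16 (n(L) = -(-4)*(-4) = -1*16 = -16)
-6*(43 + n(11)) = -6*(43 - 16) = -6*27 = -162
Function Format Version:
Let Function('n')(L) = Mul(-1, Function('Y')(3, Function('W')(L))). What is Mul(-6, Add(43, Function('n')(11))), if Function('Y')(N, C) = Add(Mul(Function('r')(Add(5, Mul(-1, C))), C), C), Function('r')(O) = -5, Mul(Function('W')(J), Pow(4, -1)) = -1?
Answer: -162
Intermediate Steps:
Function('W')(J) = -4 (Function('W')(J) = Mul(4, -1) = -4)
Function('Y')(N, C) = Mul(-4, C) (Function('Y')(N, C) = Add(Mul(-5, C), C) = Mul(-4, C))
Function('n')(L) = -16 (Function('n')(L) = Mul(-1, Mul(-4, -4)) = Mul(-1, 16) = -16)
Mul(-6, Add(43, Function('n')(11))) = Mul(-6, Add(43, -16)) = Mul(-6, 27) = -162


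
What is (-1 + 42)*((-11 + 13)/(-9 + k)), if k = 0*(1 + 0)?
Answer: -82/9 ≈ -9.1111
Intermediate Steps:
k = 0 (k = 0*1 = 0)
(-1 + 42)*((-11 + 13)/(-9 + k)) = (-1 + 42)*((-11 + 13)/(-9 + 0)) = 41*(2/(-9)) = 41*(2*(-⅑)) = 41*(-2/9) = -82/9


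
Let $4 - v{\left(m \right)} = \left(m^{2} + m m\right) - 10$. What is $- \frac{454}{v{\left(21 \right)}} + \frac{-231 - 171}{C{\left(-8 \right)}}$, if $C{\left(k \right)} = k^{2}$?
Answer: $- \frac{39985}{6944} \approx -5.7582$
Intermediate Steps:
$v{\left(m \right)} = 14 - 2 m^{2}$ ($v{\left(m \right)} = 4 - \left(\left(m^{2} + m m\right) - 10\right) = 4 - \left(\left(m^{2} + m^{2}\right) - 10\right) = 4 - \left(2 m^{2} - 10\right) = 4 - \left(-10 + 2 m^{2}\right) = 14 - 2 m^{2}$)
$- \frac{454}{v{\left(21 \right)}} + \frac{-231 - 171}{C{\left(-8 \right)}} = - \frac{454}{14 - 2 \cdot 21^{2}} + \frac{-231 - 171}{\left(-8\right)^{2}} = - \frac{454}{14 - 882} + \frac{-231 - 171}{64} = - \frac{454}{14 - 882} - \frac{201}{32} = - \frac{454}{-868} - \frac{201}{32} = \left(-454\right) \left(- \frac{1}{868}\right) - \frac{201}{32} = \frac{227}{434} - \frac{201}{32} = - \frac{39985}{6944}$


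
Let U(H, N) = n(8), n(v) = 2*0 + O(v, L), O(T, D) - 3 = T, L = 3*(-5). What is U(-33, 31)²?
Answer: 121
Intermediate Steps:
L = -15
O(T, D) = 3 + T
n(v) = 3 + v (n(v) = 2*0 + (3 + v) = 0 + (3 + v) = 3 + v)
U(H, N) = 11 (U(H, N) = 3 + 8 = 11)
U(-33, 31)² = 11² = 121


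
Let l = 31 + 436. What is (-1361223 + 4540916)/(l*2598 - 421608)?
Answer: 3179693/791658 ≈ 4.0165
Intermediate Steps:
l = 467
(-1361223 + 4540916)/(l*2598 - 421608) = (-1361223 + 4540916)/(467*2598 - 421608) = 3179693/(1213266 - 421608) = 3179693/791658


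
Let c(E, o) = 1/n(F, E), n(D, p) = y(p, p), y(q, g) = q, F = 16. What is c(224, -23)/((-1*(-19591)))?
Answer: 1/4388384 ≈ 2.2787e-7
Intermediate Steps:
n(D, p) = p
c(E, o) = 1/E
c(224, -23)/((-1*(-19591))) = 1/(224*((-1*(-19591)))) = (1/224)/19591 = (1/224)*(1/19591) = 1/4388384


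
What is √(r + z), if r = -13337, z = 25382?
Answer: √12045 ≈ 109.75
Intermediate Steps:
√(r + z) = √(-13337 + 25382) = √12045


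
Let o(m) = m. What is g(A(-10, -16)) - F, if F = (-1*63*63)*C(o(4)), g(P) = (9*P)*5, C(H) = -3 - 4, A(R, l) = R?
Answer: -28233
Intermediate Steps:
C(H) = -7
g(P) = 45*P
F = 27783 (F = (-1*63*63)*(-7) = -63*63*(-7) = -3969*(-7) = 27783)
g(A(-10, -16)) - F = 45*(-10) - 1*27783 = -450 - 27783 = -28233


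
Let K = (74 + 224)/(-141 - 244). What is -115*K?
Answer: 6854/77 ≈ 89.013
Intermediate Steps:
K = -298/385 (K = 298/(-385) = 298*(-1/385) = -298/385 ≈ -0.77403)
-115*K = -115*(-298/385) = 6854/77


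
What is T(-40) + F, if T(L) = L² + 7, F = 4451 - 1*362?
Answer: 5696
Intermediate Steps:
F = 4089 (F = 4451 - 362 = 4089)
T(L) = 7 + L²
T(-40) + F = (7 + (-40)²) + 4089 = (7 + 1600) + 4089 = 1607 + 4089 = 5696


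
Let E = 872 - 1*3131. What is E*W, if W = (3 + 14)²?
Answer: -652851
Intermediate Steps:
E = -2259 (E = 872 - 3131 = -2259)
W = 289 (W = 17² = 289)
E*W = -2259*289 = -652851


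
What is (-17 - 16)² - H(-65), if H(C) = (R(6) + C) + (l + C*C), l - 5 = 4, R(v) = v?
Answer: -3086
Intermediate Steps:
l = 9 (l = 5 + 4 = 9)
H(C) = 15 + C + C² (H(C) = (6 + C) + (9 + C*C) = (6 + C) + (9 + C²) = 15 + C + C²)
(-17 - 16)² - H(-65) = (-17 - 16)² - (15 - 65 + (-65)²) = (-33)² - (15 - 65 + 4225) = 1089 - 1*4175 = 1089 - 4175 = -3086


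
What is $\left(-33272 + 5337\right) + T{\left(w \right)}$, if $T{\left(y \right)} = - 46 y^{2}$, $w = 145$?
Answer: $-995085$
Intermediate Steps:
$\left(-33272 + 5337\right) + T{\left(w \right)} = \left(-33272 + 5337\right) - 46 \cdot 145^{2} = -27935 - 967150 = -995085$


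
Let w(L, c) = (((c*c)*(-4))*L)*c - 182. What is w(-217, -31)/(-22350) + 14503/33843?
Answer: 29182083172/25213035 ≈ 1157.4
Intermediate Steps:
w(L, c) = -182 - 4*L*c³ (w(L, c) = ((c²*(-4))*L)*c - 182 = ((-4*c²)*L)*c - 182 = (-4*L*c²)*c - 182 = -4*L*c³ - 182 = -182 - 4*L*c³)
w(-217, -31)/(-22350) + 14503/33843 = (-182 - 4*(-217)*(-31)³)/(-22350) + 14503/33843 = (-182 - 4*(-217)*(-29791))*(-1/22350) + 14503*(1/33843) = (-182 - 25858588)*(-1/22350) + 14503/33843 = -25858770*(-1/22350) + 14503/33843 = 861959/745 + 14503/33843 = 29182083172/25213035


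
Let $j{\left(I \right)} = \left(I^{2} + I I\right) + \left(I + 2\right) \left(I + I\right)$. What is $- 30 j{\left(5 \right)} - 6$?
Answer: $-3606$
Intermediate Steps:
$j{\left(I \right)} = 2 I^{2} + 2 I \left(2 + I\right)$ ($j{\left(I \right)} = \left(I^{2} + I^{2}\right) + \left(2 + I\right) 2 I = 2 I^{2} + 2 I \left(2 + I\right)$)
$- 30 j{\left(5 \right)} - 6 = - 30 \cdot 4 \cdot 5 \left(1 + 5\right) - 6 = - 30 \cdot 4 \cdot 5 \cdot 6 - 6 = \left(-30\right) 120 - 6 = -3600 - 6 = -3606$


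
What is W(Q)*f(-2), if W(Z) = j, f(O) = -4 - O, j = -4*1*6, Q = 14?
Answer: 48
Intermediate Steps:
j = -24 (j = -4*6 = -24)
W(Z) = -24
W(Q)*f(-2) = -24*(-4 - 1*(-2)) = -24*(-4 + 2) = -24*(-2) = 48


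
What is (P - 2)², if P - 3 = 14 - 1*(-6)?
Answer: 441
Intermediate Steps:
P = 23 (P = 3 + (14 - 1*(-6)) = 3 + (14 + 6) = 3 + 20 = 23)
(P - 2)² = (23 - 2)² = 21² = 441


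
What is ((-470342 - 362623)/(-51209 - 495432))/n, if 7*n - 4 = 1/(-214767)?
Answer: 1252253759085/469601243947 ≈ 2.6666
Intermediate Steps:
n = 859067/1503369 (n = 4/7 + (⅐)/(-214767) = 4/7 + (⅐)*(-1/214767) = 4/7 - 1/1503369 = 859067/1503369 ≈ 0.57143)
((-470342 - 362623)/(-51209 - 495432))/n = ((-470342 - 362623)/(-51209 - 495432))/(859067/1503369) = -832965/(-546641)*(1503369/859067) = -832965*(-1/546641)*(1503369/859067) = (832965/546641)*(1503369/859067) = 1252253759085/469601243947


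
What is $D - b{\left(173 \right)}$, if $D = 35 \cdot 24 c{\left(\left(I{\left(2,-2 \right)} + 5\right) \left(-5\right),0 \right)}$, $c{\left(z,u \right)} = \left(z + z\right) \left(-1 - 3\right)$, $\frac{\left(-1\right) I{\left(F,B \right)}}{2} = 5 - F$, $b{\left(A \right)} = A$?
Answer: $-33773$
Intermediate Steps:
$I{\left(F,B \right)} = -10 + 2 F$ ($I{\left(F,B \right)} = - 2 \left(5 - F\right) = -10 + 2 F$)
$c{\left(z,u \right)} = - 8 z$ ($c{\left(z,u \right)} = 2 z \left(-4\right) = - 8 z$)
$D = -33600$ ($D = 35 \cdot 24 \left(- 8 \left(\left(-10 + 2 \cdot 2\right) + 5\right) \left(-5\right)\right) = 840 \left(- 8 \left(\left(-10 + 4\right) + 5\right) \left(-5\right)\right) = 840 \left(- 8 \left(-6 + 5\right) \left(-5\right)\right) = 840 \left(- 8 \left(\left(-1\right) \left(-5\right)\right)\right) = 840 \left(\left(-8\right) 5\right) = 840 \left(-40\right) = -33600$)
$D - b{\left(173 \right)} = -33600 - 173 = -33773$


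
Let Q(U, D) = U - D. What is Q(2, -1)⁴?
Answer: 81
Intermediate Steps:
Q(2, -1)⁴ = (2 - 1*(-1))⁴ = (2 + 1)⁴ = 3⁴ = 81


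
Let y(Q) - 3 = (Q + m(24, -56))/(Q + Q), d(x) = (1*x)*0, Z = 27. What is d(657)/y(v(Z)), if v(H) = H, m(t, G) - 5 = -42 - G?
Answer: 0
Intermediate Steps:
m(t, G) = -37 - G (m(t, G) = 5 + (-42 - G) = -37 - G)
d(x) = 0 (d(x) = x*0 = 0)
y(Q) = 3 + (19 + Q)/(2*Q) (y(Q) = 3 + (Q + (-37 - 1*(-56)))/(Q + Q) = 3 + (Q + (-37 + 56))/((2*Q)) = 3 + (Q + 19)*(1/(2*Q)) = 3 + (19 + Q)*(1/(2*Q)) = 3 + (19 + Q)/(2*Q))
d(657)/y(v(Z)) = 0/(((½)*(19 + 7*27)/27)) = 0/(((½)*(1/27)*(19 + 189))) = 0/(((½)*(1/27)*208)) = 0/(104/27) = 0*(27/104) = 0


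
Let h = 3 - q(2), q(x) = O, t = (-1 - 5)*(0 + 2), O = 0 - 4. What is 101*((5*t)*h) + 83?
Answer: -42337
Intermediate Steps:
O = -4
t = -12 (t = -6*2 = -12)
q(x) = -4
h = 7 (h = 3 - 1*(-4) = 3 + 4 = 7)
101*((5*t)*h) + 83 = 101*((5*(-12))*7) + 83 = 101*(-60*7) + 83 = 101*(-420) + 83 = -42420 + 83 = -42337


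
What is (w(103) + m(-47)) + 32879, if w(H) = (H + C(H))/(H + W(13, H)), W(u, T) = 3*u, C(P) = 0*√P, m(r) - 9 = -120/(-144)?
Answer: 7005476/213 ≈ 32890.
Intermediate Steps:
m(r) = 59/6 (m(r) = 9 - 120/(-144) = 9 - 120*(-1/144) = 9 + ⅚ = 59/6)
C(P) = 0
w(H) = H/(39 + H) (w(H) = (H + 0)/(H + 3*13) = H/(H + 39) = H/(39 + H))
(w(103) + m(-47)) + 32879 = (103/(39 + 103) + 59/6) + 32879 = (103/142 + 59/6) + 32879 = 2249/213 + 32879 = 7005476/213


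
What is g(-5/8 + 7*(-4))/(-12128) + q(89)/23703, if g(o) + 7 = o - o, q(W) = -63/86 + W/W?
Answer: 7274075/12361209312 ≈ 0.00058846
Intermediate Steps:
q(W) = 23/86 (q(W) = -63*1/86 + 1 = -63/86 + 1 = 23/86)
g(o) = -7 (g(o) = -7 + (o - o) = -7 + 0 = -7)
g(-5/8 + 7*(-4))/(-12128) + q(89)/23703 = -7/(-12128) + (23/86)/23703 = -7*(-1/12128) + (23/86)*(1/23703) = 7/12128 + 23/2038458 = 7274075/12361209312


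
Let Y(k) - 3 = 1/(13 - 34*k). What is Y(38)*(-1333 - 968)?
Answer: -8826636/1279 ≈ -6901.2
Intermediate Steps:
Y(k) = 3 + 1/(13 - 34*k)
Y(38)*(-1333 - 968) = (2*(-20 + 51*38)/(-13 + 34*38))*(-1333 - 968) = (2*(-20 + 1938)/(-13 + 1292))*(-2301) = (2*1918/1279)*(-2301) = (2*(1/1279)*1918)*(-2301) = (3836/1279)*(-2301) = -8826636/1279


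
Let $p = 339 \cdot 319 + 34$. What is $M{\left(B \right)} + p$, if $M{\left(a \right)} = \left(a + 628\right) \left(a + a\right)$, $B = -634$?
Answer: $115783$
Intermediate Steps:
$p = 108175$ ($p = 108141 + 34 = 108175$)
$M{\left(a \right)} = 2 a \left(628 + a\right)$ ($M{\left(a \right)} = \left(628 + a\right) 2 a = 2 a \left(628 + a\right)$)
$M{\left(B \right)} + p = 2 \left(-634\right) \left(628 - 634\right) + 108175 = 2 \left(-634\right) \left(-6\right) + 108175 = 7608 + 108175 = 115783$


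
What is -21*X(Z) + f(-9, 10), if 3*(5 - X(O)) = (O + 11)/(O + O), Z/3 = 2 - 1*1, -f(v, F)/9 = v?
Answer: -23/3 ≈ -7.6667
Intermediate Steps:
f(v, F) = -9*v
Z = 3 (Z = 3*(2 - 1*1) = 3*(2 - 1) = 3*1 = 3)
X(O) = 5 - (11 + O)/(6*O) (X(O) = 5 - (O + 11)/(3*(O + O)) = 5 - (11 + O)/(3*(2*O)) = 5 - (11 + O)*1/(2*O)/3 = 5 - (11 + O)/(6*O))
-21*X(Z) + f(-9, 10) = -7*(-11 + 29*3)/(2*3) - 9*(-9) = -7*(-11 + 87)/(2*3) + 81 = -7*76/(2*3) + 81 = -21*38/9 + 81 = -266/3 + 81 = -23/3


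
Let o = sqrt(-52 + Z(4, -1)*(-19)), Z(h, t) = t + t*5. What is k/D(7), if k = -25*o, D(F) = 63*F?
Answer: -25*sqrt(62)/441 ≈ -0.44637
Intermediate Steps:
Z(h, t) = 6*t (Z(h, t) = t + 5*t = 6*t)
o = sqrt(62) (o = sqrt(-52 + (6*(-1))*(-19)) = sqrt(-52 - 6*(-19)) = sqrt(-52 + 114) = sqrt(62) ≈ 7.8740)
k = -25*sqrt(62) ≈ -196.85
k/D(7) = (-25*sqrt(62))/((63*7)) = -25*sqrt(62)/441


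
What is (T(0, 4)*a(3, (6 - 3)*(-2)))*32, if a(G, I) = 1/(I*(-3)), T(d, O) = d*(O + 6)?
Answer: 0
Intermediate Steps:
T(d, O) = d*(6 + O)
a(G, I) = -1/(3*I) (a(G, I) = 1/(-3*I) = -1/(3*I))
(T(0, 4)*a(3, (6 - 3)*(-2)))*32 = ((0*(6 + 4))*(-(-1/(2*(6 - 3)))/3))*32 = ((0*10)*(-1/(3*(3*(-2)))))*32 = (0*(-1/3/(-6)))*32 = (0*(-1/3*(-1/6)))*32 = (0*(1/18))*32 = 0*32 = 0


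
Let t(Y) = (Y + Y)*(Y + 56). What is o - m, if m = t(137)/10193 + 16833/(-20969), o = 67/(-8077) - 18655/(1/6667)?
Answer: -214711620956136223057/1726353886309 ≈ -1.2437e+8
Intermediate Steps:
o = -1004559792212/8077 (o = 67*(-1/8077) - 18655/1/6667 = -67/8077 - 18655*6667 = -67/8077 - 124372885 = -1004559792212/8077 ≈ -1.2437e+8)
t(Y) = 2*Y*(56 + Y) (t(Y) = (2*Y)*(56 + Y) = 2*Y*(56 + Y))
m = 937303889/213737017 (m = (2*137*(56 + 137))/10193 + 16833/(-20969) = (2*137*193)*(1/10193) + 16833*(-1/20969) = 52882*(1/10193) - 16833/20969 = 52882/10193 - 16833/20969 = 937303889/213737017 ≈ 4.3853)
o - m = -1004559792212/8077 - 1*937303889/213737017 = -1004559792212/8077 - 937303889/213737017 = -214711620956136223057/1726353886309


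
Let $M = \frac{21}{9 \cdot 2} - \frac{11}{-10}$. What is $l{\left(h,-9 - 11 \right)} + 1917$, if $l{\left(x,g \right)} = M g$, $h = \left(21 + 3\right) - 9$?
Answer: $\frac{5615}{3} \approx 1871.7$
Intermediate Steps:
$M = \frac{34}{15}$ ($M = \frac{21}{18} - - \frac{11}{10} = 21 \cdot \frac{1}{18} + \frac{11}{10} = \frac{7}{6} + \frac{11}{10} = \frac{34}{15} \approx 2.2667$)
$h = 15$ ($h = 24 - 9 = 15$)
$l{\left(x,g \right)} = \frac{34 g}{15}$
$l{\left(h,-9 - 11 \right)} + 1917 = \frac{34 \left(-9 - 11\right)}{15} + 1917 = \frac{34}{15} \left(-20\right) + 1917 = - \frac{136}{3} + 1917 = \frac{5615}{3}$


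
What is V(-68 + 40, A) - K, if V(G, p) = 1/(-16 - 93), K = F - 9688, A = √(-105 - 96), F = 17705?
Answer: -873854/109 ≈ -8017.0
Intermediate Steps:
A = I*√201 (A = √(-201) = I*√201 ≈ 14.177*I)
K = 8017 (K = 17705 - 9688 = 8017)
V(G, p) = -1/109 (V(G, p) = 1/(-109) = -1/109)
V(-68 + 40, A) - K = -1/109 - 1*8017 = -1/109 - 8017 = -873854/109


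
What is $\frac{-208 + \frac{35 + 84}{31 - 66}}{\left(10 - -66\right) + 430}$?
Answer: $- \frac{1057}{2530} \approx -0.41779$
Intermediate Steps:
$\frac{-208 + \frac{35 + 84}{31 - 66}}{\left(10 - -66\right) + 430} = \frac{-208 + \frac{119}{-35}}{\left(10 + 66\right) + 430} = \frac{-208 + 119 \left(- \frac{1}{35}\right)}{76 + 430} = \frac{-208 - \frac{17}{5}}{506} = \left(- \frac{1057}{5}\right) \frac{1}{506} = - \frac{1057}{2530}$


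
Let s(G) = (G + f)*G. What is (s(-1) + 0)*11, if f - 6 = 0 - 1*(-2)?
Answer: -77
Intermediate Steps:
f = 8 (f = 6 + (0 - 1*(-2)) = 6 + (0 + 2) = 6 + 2 = 8)
s(G) = G*(8 + G) (s(G) = (G + 8)*G = (8 + G)*G = G*(8 + G))
(s(-1) + 0)*11 = (-(8 - 1) + 0)*11 = (-1*7 + 0)*11 = (-7 + 0)*11 = -7*11 = -77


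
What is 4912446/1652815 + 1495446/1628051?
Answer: 10469408203236/2690867113565 ≈ 3.8907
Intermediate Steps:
4912446/1652815 + 1495446/1628051 = 10469408203236/2690867113565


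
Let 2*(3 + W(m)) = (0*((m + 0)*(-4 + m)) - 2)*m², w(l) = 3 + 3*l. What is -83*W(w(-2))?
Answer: 996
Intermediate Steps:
W(m) = -3 - m² (W(m) = -3 + ((0*((m + 0)*(-4 + m)) - 2)*m²)/2 = -3 + ((0*(m*(-4 + m)) - 2)*m²)/2 = -3 + ((0 - 2)*m²)/2 = -3 + (-2*m²)/2 = -3 - m²)
-83*W(w(-2)) = -83*(-3 - (3 + 3*(-2))²) = -83*(-3 - (3 - 6)²) = -83*(-3 - 1*(-3)²) = -83*(-3 - 1*9) = -83*(-3 - 9) = -83*(-12) = 996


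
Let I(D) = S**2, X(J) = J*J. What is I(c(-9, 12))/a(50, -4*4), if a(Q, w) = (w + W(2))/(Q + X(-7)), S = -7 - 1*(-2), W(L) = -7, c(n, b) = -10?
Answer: -2475/23 ≈ -107.61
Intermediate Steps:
X(J) = J**2
S = -5 (S = -7 + 2 = -5)
I(D) = 25 (I(D) = (-5)**2 = 25)
a(Q, w) = (-7 + w)/(49 + Q) (a(Q, w) = (w - 7)/(Q + (-7)**2) = (-7 + w)/(Q + 49) = (-7 + w)/(49 + Q))
I(c(-9, 12))/a(50, -4*4) = 25/(((-7 - 4*4)/(49 + 50))) = 25/(((-7 - 16)/99)) = 25/(((1/99)*(-23))) = 25/(-23/99) = 25*(-99/23) = -2475/23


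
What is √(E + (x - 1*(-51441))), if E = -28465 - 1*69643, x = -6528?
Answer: I*√53195 ≈ 230.64*I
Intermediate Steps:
E = -98108 (E = -28465 - 69643 = -98108)
√(E + (x - 1*(-51441))) = √(-98108 + (-6528 - 1*(-51441))) = √(-98108 + (-6528 + 51441)) = √(-98108 + 44913) = √(-53195) = I*√53195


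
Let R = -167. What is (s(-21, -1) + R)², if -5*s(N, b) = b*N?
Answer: 732736/25 ≈ 29309.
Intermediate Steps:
s(N, b) = -N*b/5 (s(N, b) = -b*N/5 = -N*b/5)
(s(-21, -1) + R)² = (-⅕*(-21)*(-1) - 167)² = (-21/5 - 167)² = (-856/5)² = 732736/25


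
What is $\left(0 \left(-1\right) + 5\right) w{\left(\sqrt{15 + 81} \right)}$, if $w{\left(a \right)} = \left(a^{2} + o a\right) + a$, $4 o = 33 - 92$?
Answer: $480 - 275 \sqrt{6} \approx -193.61$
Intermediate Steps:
$o = - \frac{59}{4}$ ($o = \frac{33 - 92}{4} = \frac{1}{4} \left(-59\right) = - \frac{59}{4} \approx -14.75$)
$w{\left(a \right)} = a^{2} - \frac{55 a}{4}$ ($w{\left(a \right)} = \left(a^{2} - \frac{59 a}{4}\right) + a = a^{2} - \frac{55 a}{4}$)
$\left(0 \left(-1\right) + 5\right) w{\left(\sqrt{15 + 81} \right)} = \left(0 \left(-1\right) + 5\right) \frac{\sqrt{15 + 81} \left(-55 + 4 \sqrt{15 + 81}\right)}{4} = \left(0 + 5\right) \frac{\sqrt{96} \left(-55 + 4 \sqrt{96}\right)}{4} = 5 \frac{4 \sqrt{6} \left(-55 + 4 \cdot 4 \sqrt{6}\right)}{4} = 5 \frac{4 \sqrt{6} \left(-55 + 16 \sqrt{6}\right)}{4} = 5 \sqrt{6} \left(-55 + 16 \sqrt{6}\right)$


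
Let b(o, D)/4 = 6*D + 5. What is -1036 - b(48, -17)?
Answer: -648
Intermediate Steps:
b(o, D) = 20 + 24*D (b(o, D) = 4*(6*D + 5) = 4*(5 + 6*D) = 20 + 24*D)
-1036 - b(48, -17) = -1036 - (20 + 24*(-17)) = -1036 - (20 - 408) = -1036 - 1*(-388) = -1036 + 388 = -648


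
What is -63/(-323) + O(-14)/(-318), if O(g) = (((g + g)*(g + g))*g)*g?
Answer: -24806719/51357 ≈ -483.02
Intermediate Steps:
O(g) = 4*g⁴ (O(g) = (((2*g)*(2*g))*g)*g = ((4*g²)*g)*g = (4*g³)*g = 4*g⁴)
-63/(-323) + O(-14)/(-318) = -63/(-323) + (4*(-14)⁴)/(-318) = -63*(-1/323) + (4*38416)*(-1/318) = 63/323 + 153664*(-1/318) = 63/323 - 76832/159 = -24806719/51357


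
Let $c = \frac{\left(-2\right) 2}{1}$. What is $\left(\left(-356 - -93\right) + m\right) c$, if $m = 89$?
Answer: $696$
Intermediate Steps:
$c = -4$ ($c = \left(-4\right) 1 = -4$)
$\left(\left(-356 - -93\right) + m\right) c = \left(\left(-356 - -93\right) + 89\right) \left(-4\right) = \left(\left(-356 + \left(-129 + 222\right)\right) + 89\right) \left(-4\right) = \left(\left(-356 + 93\right) + 89\right) \left(-4\right) = \left(-263 + 89\right) \left(-4\right) = \left(-174\right) \left(-4\right) = 696$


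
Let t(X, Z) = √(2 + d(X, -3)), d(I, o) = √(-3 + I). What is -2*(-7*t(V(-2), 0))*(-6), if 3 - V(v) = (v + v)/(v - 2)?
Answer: -84*√(2 + I) ≈ -122.25 - 28.859*I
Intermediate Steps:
V(v) = 3 - 2*v/(-2 + v) (V(v) = 3 - (v + v)/(v - 2) = 3 - 2*v/(-2 + v))
t(X, Z) = √(2 + √(-3 + X))
-2*(-7*t(V(-2), 0))*(-6) = -2*(-7*√(2 + √(-3 + (-6 - 2)/(-2 - 2))))*(-6) = -2*(-7*√(2 + √(-3 - 8/(-4))))*(-6) = -2*(-7*√(2 + √(-3 - ¼*(-8))))*(-6) = -2*(-7*√(2 + √(-3 + 2)))*(-6) = -2*(-7*√(2 + √(-1)))*(-6) = -2*(-7*√(2 + I))*(-6) = -84*√(2 + I)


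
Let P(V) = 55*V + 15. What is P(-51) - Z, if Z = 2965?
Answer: -5755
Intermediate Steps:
P(V) = 15 + 55*V
P(-51) - Z = (15 + 55*(-51)) - 1*2965 = (15 - 2805) - 2965 = -2790 - 2965 = -5755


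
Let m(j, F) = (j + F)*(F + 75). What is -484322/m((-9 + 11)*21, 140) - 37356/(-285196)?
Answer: -17083119604/1394964935 ≈ -12.246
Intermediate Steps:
m(j, F) = (75 + F)*(F + j) (m(j, F) = (F + j)*(75 + F) = (75 + F)*(F + j))
-484322/m((-9 + 11)*21, 140) - 37356/(-285196) = -484322/(140² + 75*140 + 75*((-9 + 11)*21) + 140*((-9 + 11)*21)) - 37356/(-285196) = -484322/(19600 + 10500 + 75*(2*21) + 140*(2*21)) - 37356*(-1/285196) = -484322/(19600 + 10500 + 75*42 + 140*42) + 9339/71299 = -484322/(19600 + 10500 + 3150 + 5880) + 9339/71299 = -484322/39130 + 9339/71299 = -484322*1/39130 + 9339/71299 = -242161/19565 + 9339/71299 = -17083119604/1394964935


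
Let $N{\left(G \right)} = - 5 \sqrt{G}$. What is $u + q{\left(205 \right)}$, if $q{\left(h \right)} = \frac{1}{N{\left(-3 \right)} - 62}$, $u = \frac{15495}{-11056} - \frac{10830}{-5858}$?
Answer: $\frac{54752638327}{126909071056} + \frac{5 i \sqrt{3}}{3919} \approx 0.43143 + 0.0022098 i$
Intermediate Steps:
$u = \frac{14483385}{32383024}$ ($u = 15495 \left(- \frac{1}{11056}\right) - - \frac{5415}{2929} = - \frac{15495}{11056} + \frac{5415}{2929} = \frac{14483385}{32383024} \approx 0.44725$)
$q{\left(h \right)} = \frac{1}{-62 - 5 i \sqrt{3}}$ ($q{\left(h \right)} = \frac{1}{- 5 \sqrt{-3} - 62} = \frac{1}{- 5 i \sqrt{3} - 62} = \frac{1}{-62 - 5 i \sqrt{3}}$)
$u + q{\left(205 \right)} = \frac{14483385}{32383024} + \frac{i}{- 62 i + 5 \sqrt{3}}$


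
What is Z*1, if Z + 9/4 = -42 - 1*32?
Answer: -305/4 ≈ -76.250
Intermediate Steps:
Z = -305/4 (Z = -9/4 + (-42 - 1*32) = -9/4 + (-42 - 32) = -9/4 - 74 = -305/4 ≈ -76.250)
Z*1 = -305/4*1 = -305/4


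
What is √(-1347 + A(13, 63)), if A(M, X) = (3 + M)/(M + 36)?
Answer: I*√65987/7 ≈ 36.697*I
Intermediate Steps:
A(M, X) = (3 + M)/(36 + M)
√(-1347 + A(13, 63)) = √(-1347 + (3 + 13)/(36 + 13)) = √(-1347 + 16/49) = √(-65987/49) = I*√65987/7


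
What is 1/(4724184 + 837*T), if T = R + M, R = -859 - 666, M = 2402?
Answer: 1/5458233 ≈ 1.8321e-7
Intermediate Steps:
R = -1525
T = 877 (T = -1525 + 2402 = 877)
1/(4724184 + 837*T) = 1/(4724184 + 837*877) = 1/(4724184 + 734049) = 1/5458233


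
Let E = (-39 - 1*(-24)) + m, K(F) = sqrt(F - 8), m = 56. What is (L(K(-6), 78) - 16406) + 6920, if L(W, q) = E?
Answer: -9445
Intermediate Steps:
K(F) = sqrt(-8 + F)
E = 41 (E = (-39 - 1*(-24)) + 56 = (-39 + 24) + 56 = -15 + 56 = 41)
L(W, q) = 41
(L(K(-6), 78) - 16406) + 6920 = (41 - 16406) + 6920 = -16365 + 6920 = -9445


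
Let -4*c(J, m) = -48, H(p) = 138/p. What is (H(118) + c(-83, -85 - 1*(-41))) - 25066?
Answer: -1478117/59 ≈ -25053.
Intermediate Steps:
c(J, m) = 12 (c(J, m) = -1/4*(-48) = 12)
(H(118) + c(-83, -85 - 1*(-41))) - 25066 = (138/118 + 12) - 25066 = (138*(1/118) + 12) - 25066 = (69/59 + 12) - 25066 = 777/59 - 25066 = -1478117/59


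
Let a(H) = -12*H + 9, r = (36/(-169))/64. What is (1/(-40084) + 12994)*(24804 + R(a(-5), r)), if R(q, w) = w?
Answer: 34933513415610465/108387136 ≈ 3.2230e+8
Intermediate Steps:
r = -9/2704 (r = (36*(-1/169))*(1/64) = -36/169*1/64 = -9/2704 ≈ -0.0033284)
a(H) = 9 - 12*H
(1/(-40084) + 12994)*(24804 + R(a(-5), r)) = (1/(-40084) + 12994)*(24804 - 9/2704) = (-1/40084 + 12994)*(67070007/2704) = (520851495/40084)*(67070007/2704) = 34933513415610465/108387136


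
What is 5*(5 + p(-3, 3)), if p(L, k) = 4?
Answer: 45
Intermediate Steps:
5*(5 + p(-3, 3)) = 5*(5 + 4) = 5*9 = 45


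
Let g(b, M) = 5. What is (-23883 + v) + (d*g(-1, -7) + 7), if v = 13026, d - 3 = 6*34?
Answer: -9815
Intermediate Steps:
d = 207 (d = 3 + 6*34 = 3 + 204 = 207)
(-23883 + v) + (d*g(-1, -7) + 7) = (-23883 + 13026) + (207*5 + 7) = -10857 + (1035 + 7) = -10857 + 1042 = -9815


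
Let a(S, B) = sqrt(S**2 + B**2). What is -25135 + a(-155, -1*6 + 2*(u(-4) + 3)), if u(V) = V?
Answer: -25135 + sqrt(24089) ≈ -24980.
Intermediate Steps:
a(S, B) = sqrt(B**2 + S**2)
-25135 + a(-155, -1*6 + 2*(u(-4) + 3)) = -25135 + sqrt((-1*6 + 2*(-4 + 3))**2 + (-155)**2) = -25135 + sqrt((-6 + 2*(-1))**2 + 24025) = -25135 + sqrt((-6 - 2)**2 + 24025) = -25135 + sqrt((-8)**2 + 24025) = -25135 + sqrt(64 + 24025) = -25135 + sqrt(24089)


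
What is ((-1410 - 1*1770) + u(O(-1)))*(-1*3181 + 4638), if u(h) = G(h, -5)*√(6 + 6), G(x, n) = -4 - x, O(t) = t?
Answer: -4633260 - 8742*√3 ≈ -4.6484e+6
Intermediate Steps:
u(h) = 2*√3*(-4 - h) (u(h) = (-4 - h)*√(6 + 6) = (-4 - h)*√12 = (-4 - h)*(2*√3) = 2*√3*(-4 - h))
((-1410 - 1*1770) + u(O(-1)))*(-1*3181 + 4638) = ((-1410 - 1*1770) + 2*√3*(-4 - 1*(-1)))*(-1*3181 + 4638) = ((-1410 - 1770) + 2*√3*(-4 + 1))*(-3181 + 4638) = (-3180 + 2*√3*(-3))*1457 = (-3180 - 6*√3)*1457 = -4633260 - 8742*√3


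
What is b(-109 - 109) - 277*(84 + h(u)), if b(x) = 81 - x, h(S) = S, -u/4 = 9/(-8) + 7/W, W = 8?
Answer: -23246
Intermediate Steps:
u = 1 (u = -4*(9/(-8) + 7/8) = -4*(9*(-⅛) + 7*(⅛)) = -4*(-9/8 + 7/8) = -4*(-¼) = 1)
b(-109 - 109) - 277*(84 + h(u)) = (81 - (-109 - 109)) - 277*(84 + 1) = (81 - 1*(-218)) - 277*85 = (81 + 218) - 1*23545 = 299 - 23545 = -23246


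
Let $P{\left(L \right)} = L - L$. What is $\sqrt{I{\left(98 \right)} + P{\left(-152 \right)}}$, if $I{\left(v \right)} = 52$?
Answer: $2 \sqrt{13} \approx 7.2111$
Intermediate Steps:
$P{\left(L \right)} = 0$
$\sqrt{I{\left(98 \right)} + P{\left(-152 \right)}} = \sqrt{52 + 0} = \sqrt{52} = 2 \sqrt{13}$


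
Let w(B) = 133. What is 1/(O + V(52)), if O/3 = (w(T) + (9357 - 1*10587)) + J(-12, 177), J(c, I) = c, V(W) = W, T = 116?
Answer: -1/3275 ≈ -0.00030534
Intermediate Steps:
O = -3327 (O = 3*((133 + (9357 - 1*10587)) - 12) = 3*((133 + (9357 - 10587)) - 12) = 3*((133 - 1230) - 12) = 3*(-1097 - 12) = 3*(-1109) = -3327)
1/(O + V(52)) = 1/(-3327 + 52) = 1/(-3275) = -1/3275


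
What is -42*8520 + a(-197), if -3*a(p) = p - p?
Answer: -357840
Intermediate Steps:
a(p) = 0 (a(p) = -(p - p)/3 = -⅓*0 = 0)
-42*8520 + a(-197) = -42*8520 + 0 = -357840 + 0 = -357840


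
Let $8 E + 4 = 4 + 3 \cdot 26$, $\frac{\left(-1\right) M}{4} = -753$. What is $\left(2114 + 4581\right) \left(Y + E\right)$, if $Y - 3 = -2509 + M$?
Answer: $\frac{13811785}{4} \approx 3.4529 \cdot 10^{6}$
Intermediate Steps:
$M = 3012$ ($M = \left(-4\right) \left(-753\right) = 3012$)
$Y = 506$ ($Y = 3 + \left(-2509 + 3012\right) = 3 + 503 = 506$)
$E = \frac{39}{4}$ ($E = - \frac{1}{2} + \frac{4 + 3 \cdot 26}{8} = - \frac{1}{2} + \frac{4 + 78}{8} = - \frac{1}{2} + \frac{1}{8} \cdot 82 = - \frac{1}{2} + \frac{41}{4} = \frac{39}{4} \approx 9.75$)
$\left(2114 + 4581\right) \left(Y + E\right) = \left(2114 + 4581\right) \left(506 + \frac{39}{4}\right) = 6695 \cdot \frac{2063}{4} = \frac{13811785}{4}$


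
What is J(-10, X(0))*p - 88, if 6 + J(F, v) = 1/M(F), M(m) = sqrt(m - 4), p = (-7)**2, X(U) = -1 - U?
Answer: -382 - 7*I*sqrt(14)/2 ≈ -382.0 - 13.096*I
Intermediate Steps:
p = 49
M(m) = sqrt(-4 + m)
J(F, v) = -6 + 1/sqrt(-4 + F) (J(F, v) = -6 + 1/(sqrt(-4 + F)) = -6 + 1/sqrt(-4 + F))
J(-10, X(0))*p - 88 = (-6 + 1/sqrt(-4 - 10))*49 - 88 = (-6 + 1/sqrt(-14))*49 - 88 = (-6 - I*sqrt(14)/14)*49 - 88 = (-294 - 7*I*sqrt(14)/2) - 88 = -382 - 7*I*sqrt(14)/2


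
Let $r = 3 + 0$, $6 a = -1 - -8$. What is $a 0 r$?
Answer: $0$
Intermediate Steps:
$a = \frac{7}{6}$ ($a = \frac{-1 - -8}{6} = \frac{-1 + 8}{6} = \frac{1}{6} \cdot 7 = \frac{7}{6} \approx 1.1667$)
$r = 3$
$a 0 r = \frac{7}{6} \cdot 0 \cdot 3 = 0 \cdot 3 = 0$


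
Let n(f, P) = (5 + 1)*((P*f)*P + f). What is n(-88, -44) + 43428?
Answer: -979308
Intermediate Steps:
n(f, P) = 6*f + 6*f*P² (n(f, P) = 6*(f*P² + f) = 6*(f + f*P²) = 6*f + 6*f*P²)
n(-88, -44) + 43428 = 6*(-88)*(1 + (-44)²) + 43428 = 6*(-88)*(1 + 1936) + 43428 = 6*(-88)*1937 + 43428 = -1022736 + 43428 = -979308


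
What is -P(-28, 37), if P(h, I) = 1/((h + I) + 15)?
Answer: -1/24 ≈ -0.041667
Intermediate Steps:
P(h, I) = 1/(15 + I + h) (P(h, I) = 1/((I + h) + 15) = 1/(15 + I + h))
-P(-28, 37) = -1/(15 + 37 - 28) = -1/24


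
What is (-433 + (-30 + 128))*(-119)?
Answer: 39865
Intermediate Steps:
(-433 + (-30 + 128))*(-119) = (-433 + 98)*(-119) = -335*(-119) = 39865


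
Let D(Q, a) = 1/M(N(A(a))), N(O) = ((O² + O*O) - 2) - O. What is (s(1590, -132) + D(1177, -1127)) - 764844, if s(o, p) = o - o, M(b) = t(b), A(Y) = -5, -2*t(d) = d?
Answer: -40536734/53 ≈ -7.6484e+5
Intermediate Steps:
t(d) = -d/2
N(O) = -2 - O + 2*O² (N(O) = ((O² + O²) - 2) - O = (2*O² - 2) - O = (-2 + 2*O²) - O = -2 - O + 2*O²)
M(b) = -b/2
s(o, p) = 0
D(Q, a) = -2/53 (D(Q, a) = 1/(-(-2 - 1*(-5) + 2*(-5)²)/2) = 1/(-(-2 + 5 + 2*25)/2) = 1/(-(-2 + 5 + 50)/2) = 1/(-½*53) = 1/(-53/2) = -2/53)
(s(1590, -132) + D(1177, -1127)) - 764844 = (0 - 2/53) - 764844 = -2/53 - 764844 = -40536734/53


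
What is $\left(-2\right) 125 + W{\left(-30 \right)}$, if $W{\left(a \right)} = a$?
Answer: $-280$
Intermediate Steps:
$\left(-2\right) 125 + W{\left(-30 \right)} = \left(-2\right) 125 - 30 = -250 - 30 = -280$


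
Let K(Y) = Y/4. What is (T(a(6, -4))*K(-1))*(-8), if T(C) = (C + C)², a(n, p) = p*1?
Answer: 128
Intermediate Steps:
K(Y) = Y/4 (K(Y) = Y*(¼) = Y/4)
a(n, p) = p
T(C) = 4*C² (T(C) = (2*C)² = 4*C²)
(T(a(6, -4))*K(-1))*(-8) = ((4*(-4)²)*((¼)*(-1)))*(-8) = ((4*16)*(-¼))*(-8) = (64*(-¼))*(-8) = -16*(-8) = 128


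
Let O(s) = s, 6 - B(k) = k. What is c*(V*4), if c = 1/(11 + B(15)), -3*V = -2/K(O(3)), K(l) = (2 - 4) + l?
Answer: 4/3 ≈ 1.3333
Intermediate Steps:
B(k) = 6 - k
K(l) = -2 + l
V = ⅔ (V = -(-2)/(3*(-2 + 3)) = -(-2)/(3*1) = -(-2)/3 = -⅓*(-2) = ⅔ ≈ 0.66667)
c = ½ (c = 1/(11 + (6 - 1*15)) = 1/(11 + (6 - 15)) = 1/(11 - 9) = 1/2 = ½ ≈ 0.50000)
c*(V*4) = ((⅔)*4)/2 = (½)*(8/3) = 4/3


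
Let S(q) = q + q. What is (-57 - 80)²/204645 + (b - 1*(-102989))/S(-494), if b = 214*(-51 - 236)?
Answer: -8488753523/202189260 ≈ -41.984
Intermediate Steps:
b = -61418 (b = 214*(-287) = -61418)
S(q) = 2*q
(-57 - 80)²/204645 + (b - 1*(-102989))/S(-494) = (-57 - 80)²/204645 + (-61418 - 1*(-102989))/((2*(-494))) = (-137)²*(1/204645) + (-61418 + 102989)/(-988) = 18769*(1/204645) + 41571*(-1/988) = 18769/204645 - 41571/988 = -8488753523/202189260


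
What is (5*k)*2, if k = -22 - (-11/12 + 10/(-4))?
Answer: -1115/6 ≈ -185.83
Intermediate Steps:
k = -223/12 (k = -22 - (-11*1/12 + 10*(-¼)) = -22 - (-11/12 - 5/2) = -22 - 1*(-41/12) = -22 + 41/12 = -223/12 ≈ -18.583)
(5*k)*2 = (5*(-223/12))*2 = -1115/12*2 = -1115/6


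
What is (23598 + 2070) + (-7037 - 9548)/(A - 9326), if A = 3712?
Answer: 144116737/5614 ≈ 25671.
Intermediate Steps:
(23598 + 2070) + (-7037 - 9548)/(A - 9326) = (23598 + 2070) + (-7037 - 9548)/(3712 - 9326) = 25668 - 16585/(-5614) = 25668 - 16585*(-1/5614) = 25668 + 16585/5614 = 144116737/5614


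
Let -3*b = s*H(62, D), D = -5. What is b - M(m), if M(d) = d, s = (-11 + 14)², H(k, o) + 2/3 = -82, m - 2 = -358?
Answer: 604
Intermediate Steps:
m = -356 (m = 2 - 358 = -356)
H(k, o) = -248/3 (H(k, o) = -⅔ - 82 = -248/3)
s = 9 (s = 3² = 9)
b = 248 (b = -3*(-248)/3 = -⅓*(-744) = 248)
b - M(m) = 248 - 1*(-356) = 248 + 356 = 604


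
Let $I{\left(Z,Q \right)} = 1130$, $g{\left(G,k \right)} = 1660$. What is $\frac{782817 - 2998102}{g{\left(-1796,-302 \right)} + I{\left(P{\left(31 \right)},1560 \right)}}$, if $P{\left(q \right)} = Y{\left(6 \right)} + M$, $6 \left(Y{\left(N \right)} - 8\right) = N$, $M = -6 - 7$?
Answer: $- \frac{443057}{558} \approx -794.01$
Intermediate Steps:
$M = -13$
$Y{\left(N \right)} = 8 + \frac{N}{6}$
$P{\left(q \right)} = -4$ ($P{\left(q \right)} = \left(8 + \frac{1}{6} \cdot 6\right) - 13 = \left(8 + 1\right) - 13 = 9 - 13 = -4$)
$\frac{782817 - 2998102}{g{\left(-1796,-302 \right)} + I{\left(P{\left(31 \right)},1560 \right)}} = \frac{782817 - 2998102}{1660 + 1130} = - \frac{2215285}{2790} = \left(-2215285\right) \frac{1}{2790} = - \frac{443057}{558}$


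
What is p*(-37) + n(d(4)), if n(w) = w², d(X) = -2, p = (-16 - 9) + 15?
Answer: 374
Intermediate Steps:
p = -10 (p = -25 + 15 = -10)
p*(-37) + n(d(4)) = -10*(-37) + (-2)² = 370 + 4 = 374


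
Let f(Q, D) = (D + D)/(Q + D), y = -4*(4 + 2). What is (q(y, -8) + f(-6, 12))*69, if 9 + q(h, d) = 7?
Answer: 138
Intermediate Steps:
y = -24 (y = -4*6 = -24)
f(Q, D) = 2*D/(D + Q) (f(Q, D) = (2*D)/(D + Q) = 2*D/(D + Q))
q(h, d) = -2 (q(h, d) = -9 + 7 = -2)
(q(y, -8) + f(-6, 12))*69 = (-2 + 2*12/(12 - 6))*69 = (-2 + 2*12/6)*69 = (-2 + 2*12*(1/6))*69 = (-2 + 4)*69 = 2*69 = 138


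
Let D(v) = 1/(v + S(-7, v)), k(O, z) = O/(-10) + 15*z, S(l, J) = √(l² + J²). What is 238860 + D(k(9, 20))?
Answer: 117038409/490 + √8950981/490 ≈ 2.3886e+5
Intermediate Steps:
S(l, J) = √(J² + l²)
k(O, z) = 15*z - O/10 (k(O, z) = -O/10 + 15*z = 15*z - O/10)
D(v) = 1/(v + √(49 + v²)) (D(v) = 1/(v + √(v² + (-7)²)) = 1/(v + √(v² + 49)) = 1/(v + √(49 + v²)))
238860 + D(k(9, 20)) = 238860 + 1/((15*20 - ⅒*9) + √(49 + (15*20 - ⅒*9)²)) = 238860 + 1/((300 - 9/10) + √(49 + (300 - 9/10)²)) = 238860 + 1/(2991/10 + √(49 + (2991/10)²)) = 238860 + 1/(2991/10 + √(49 + 8946081/100)) = 238860 + 1/(2991/10 + √(8950981/100)) = 238860 + 1/(2991/10 + √8950981/10)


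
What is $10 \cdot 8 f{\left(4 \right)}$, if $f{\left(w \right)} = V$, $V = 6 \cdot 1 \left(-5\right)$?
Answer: $-2400$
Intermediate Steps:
$V = -30$ ($V = 6 \left(-5\right) = -30$)
$f{\left(w \right)} = -30$
$10 \cdot 8 f{\left(4 \right)} = 10 \cdot 8 \left(-30\right) = 80 \left(-30\right) = -2400$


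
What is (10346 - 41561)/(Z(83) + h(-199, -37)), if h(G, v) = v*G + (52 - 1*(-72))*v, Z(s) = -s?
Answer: -31215/2692 ≈ -11.595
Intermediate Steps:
h(G, v) = 124*v + G*v (h(G, v) = G*v + (52 + 72)*v = G*v + 124*v = 124*v + G*v)
(10346 - 41561)/(Z(83) + h(-199, -37)) = (10346 - 41561)/(-1*83 - 37*(124 - 199)) = -31215/(-83 - 37*(-75)) = -31215/(-83 + 2775) = -31215/2692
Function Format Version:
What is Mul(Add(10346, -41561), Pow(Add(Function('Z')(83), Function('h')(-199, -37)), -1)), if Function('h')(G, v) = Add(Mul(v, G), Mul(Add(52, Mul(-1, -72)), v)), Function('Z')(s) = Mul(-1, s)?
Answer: Rational(-31215, 2692) ≈ -11.595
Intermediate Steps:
Function('h')(G, v) = Add(Mul(124, v), Mul(G, v)) (Function('h')(G, v) = Add(Mul(G, v), Mul(Add(52, 72), v)) = Add(Mul(G, v), Mul(124, v)) = Add(Mul(124, v), Mul(G, v)))
Mul(Add(10346, -41561), Pow(Add(Function('Z')(83), Function('h')(-199, -37)), -1)) = Mul(Add(10346, -41561), Pow(Add(Mul(-1, 83), Mul(-37, Add(124, -199))), -1)) = Mul(-31215, Pow(Add(-83, Mul(-37, -75)), -1)) = Mul(-31215, Pow(Add(-83, 2775), -1)) = Mul(-31215, Pow(2692, -1)) = Mul(-31215, Rational(1, 2692)) = Rational(-31215, 2692)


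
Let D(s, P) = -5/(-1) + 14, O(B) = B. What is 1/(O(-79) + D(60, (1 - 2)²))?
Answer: -1/60 ≈ -0.016667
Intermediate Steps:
D(s, P) = 19 (D(s, P) = -5*(-1) + 14 = 5 + 14 = 19)
1/(O(-79) + D(60, (1 - 2)²)) = 1/(-79 + 19) = 1/(-60) = -1/60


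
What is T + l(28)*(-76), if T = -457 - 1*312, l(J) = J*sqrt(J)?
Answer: -769 - 4256*sqrt(7) ≈ -12029.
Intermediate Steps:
l(J) = J**(3/2)
T = -769 (T = -457 - 312 = -769)
T + l(28)*(-76) = -769 + 28**(3/2)*(-76) = -769 + (56*sqrt(7))*(-76) = -769 - 4256*sqrt(7)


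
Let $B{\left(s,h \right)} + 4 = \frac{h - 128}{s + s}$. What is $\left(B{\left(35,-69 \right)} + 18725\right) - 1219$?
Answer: $\frac{1224943}{70} \approx 17499.0$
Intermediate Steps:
$B{\left(s,h \right)} = -4 + \frac{-128 + h}{2 s}$ ($B{\left(s,h \right)} = -4 + \frac{h - 128}{s + s} = -4 + \frac{-128 + h}{2 s}$)
$\left(B{\left(35,-69 \right)} + 18725\right) - 1219 = \left(\frac{-128 - 69 - 280}{2 \cdot 35} + 18725\right) - 1219 = \left(\frac{1}{2} \cdot \frac{1}{35} \left(-128 - 69 - 280\right) + 18725\right) - 1219 = \left(\frac{1}{2} \cdot \frac{1}{35} \left(-477\right) + 18725\right) - 1219 = \left(- \frac{477}{70} + 18725\right) - 1219 = \frac{1310273}{70} - 1219 = \frac{1224943}{70}$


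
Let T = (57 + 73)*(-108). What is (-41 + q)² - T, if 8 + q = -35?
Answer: 21096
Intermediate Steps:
q = -43 (q = -8 - 35 = -43)
T = -14040 (T = 130*(-108) = -14040)
(-41 + q)² - T = (-41 - 43)² - 1*(-14040) = (-84)² + 14040 = 7056 + 14040 = 21096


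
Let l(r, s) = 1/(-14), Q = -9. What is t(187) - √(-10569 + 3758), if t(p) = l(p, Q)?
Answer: -1/14 - 7*I*√139 ≈ -0.071429 - 82.529*I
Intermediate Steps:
l(r, s) = -1/14
t(p) = -1/14
t(187) - √(-10569 + 3758) = -1/14 - √(-10569 + 3758) = -1/14 - √(-6811) = -1/14 - 7*I*√139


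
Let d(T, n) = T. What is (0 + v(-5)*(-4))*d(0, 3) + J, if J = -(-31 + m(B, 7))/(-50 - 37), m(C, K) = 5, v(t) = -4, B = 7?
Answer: -26/87 ≈ -0.29885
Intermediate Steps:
J = -26/87 (J = -(-31 + 5)/(-50 - 37) = -(-26)/(-87) = -(-26)*(-1)/87 = -1*26/87 = -26/87 ≈ -0.29885)
(0 + v(-5)*(-4))*d(0, 3) + J = (0 - 4*(-4))*0 - 26/87 = (0 + 16)*0 - 26/87 = 16*0 - 26/87 = 0 - 26/87 = -26/87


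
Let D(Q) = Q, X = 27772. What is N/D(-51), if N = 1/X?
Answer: -1/1416372 ≈ -7.0603e-7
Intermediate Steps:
N = 1/27772 ≈ 3.6007e-5
N/D(-51) = (1/27772)/(-51) = (1/27772)*(-1/51) = -1/1416372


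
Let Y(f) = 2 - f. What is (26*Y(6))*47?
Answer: -4888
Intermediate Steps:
(26*Y(6))*47 = (26*(2 - 1*6))*47 = (26*(2 - 6))*47 = (26*(-4))*47 = -104*47 = -4888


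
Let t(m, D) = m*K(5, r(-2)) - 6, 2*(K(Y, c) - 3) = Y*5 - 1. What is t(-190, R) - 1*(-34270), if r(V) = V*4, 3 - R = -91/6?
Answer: 31414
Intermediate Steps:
R = 109/6 (R = 3 - (-91)/6 = 3 - 1*(-91/6) = 3 + 91/6 = 109/6 ≈ 18.167)
r(V) = 4*V
K(Y, c) = 5/2 + 5*Y/2 (K(Y, c) = 3 + (Y*5 - 1)/2 = 3 + (5*Y - 1)/2 = 3 + (-1 + 5*Y)/2 = 3 + (-½ + 5*Y/2) = 5/2 + 5*Y/2)
t(m, D) = -6 + 15*m (t(m, D) = m*(5/2 + (5/2)*5) - 6 = m*(5/2 + 25/2) - 6 = m*15 - 6 = 15*m - 6 = -6 + 15*m)
t(-190, R) - 1*(-34270) = (-6 + 15*(-190)) - 1*(-34270) = (-6 - 2850) + 34270 = -2856 + 34270 = 31414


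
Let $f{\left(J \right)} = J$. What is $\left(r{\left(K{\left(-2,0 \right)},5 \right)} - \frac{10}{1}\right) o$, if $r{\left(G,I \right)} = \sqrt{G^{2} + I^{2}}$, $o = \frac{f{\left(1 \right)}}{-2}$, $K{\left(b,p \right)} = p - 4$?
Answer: $5 - \frac{\sqrt{41}}{2} \approx 1.7984$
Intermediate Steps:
$K{\left(b,p \right)} = -4 + p$
$o = - \frac{1}{2}$ ($o = 1 \frac{1}{-2} = 1 \left(- \frac{1}{2}\right) = - \frac{1}{2} \approx -0.5$)
$\left(r{\left(K{\left(-2,0 \right)},5 \right)} - \frac{10}{1}\right) o = \left(\sqrt{\left(-4 + 0\right)^{2} + 5^{2}} - \frac{10}{1}\right) \left(- \frac{1}{2}\right) = \left(\sqrt{\left(-4\right)^{2} + 25} - 10\right) \left(- \frac{1}{2}\right) = \left(\sqrt{16 + 25} - 10\right) \left(- \frac{1}{2}\right) = \left(\sqrt{41} - 10\right) \left(- \frac{1}{2}\right) = \left(-10 + \sqrt{41}\right) \left(- \frac{1}{2}\right) = 5 - \frac{\sqrt{41}}{2}$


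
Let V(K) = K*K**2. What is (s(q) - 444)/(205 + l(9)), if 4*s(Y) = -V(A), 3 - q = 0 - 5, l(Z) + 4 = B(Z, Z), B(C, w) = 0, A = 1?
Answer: -1777/804 ≈ -2.2102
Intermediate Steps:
l(Z) = -4 (l(Z) = -4 + 0 = -4)
q = 8 (q = 3 - (0 - 5) = 3 - 1*(-5) = 3 + 5 = 8)
V(K) = K**3
s(Y) = -1/4 (s(Y) = (-1*1**3)/4 = (-1*1)/4 = (1/4)*(-1) = -1/4)
(s(q) - 444)/(205 + l(9)) = (-1/4 - 444)/(205 - 4) = -1777/4/201 = (1/201)*(-1777/4) = -1777/804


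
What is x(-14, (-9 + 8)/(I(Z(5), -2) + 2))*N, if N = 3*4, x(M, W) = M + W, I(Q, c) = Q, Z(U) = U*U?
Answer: -1516/9 ≈ -168.44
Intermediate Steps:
Z(U) = U²
N = 12
x(-14, (-9 + 8)/(I(Z(5), -2) + 2))*N = (-14 + (-9 + 8)/(5² + 2))*12 = (-14 - 1/(25 + 2))*12 = (-14 - 1/27)*12 = -379/27*12 = -1516/9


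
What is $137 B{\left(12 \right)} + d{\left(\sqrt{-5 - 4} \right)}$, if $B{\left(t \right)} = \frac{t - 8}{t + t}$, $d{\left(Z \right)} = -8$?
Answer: $\frac{89}{6} \approx 14.833$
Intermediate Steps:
$B{\left(t \right)} = \frac{-8 + t}{2 t}$
$137 B{\left(12 \right)} + d{\left(\sqrt{-5 - 4} \right)} = 137 \frac{-8 + 12}{2 \cdot 12} - 8 = 137 \cdot \frac{1}{2} \cdot \frac{1}{12} \cdot 4 - 8 = 137 \cdot \frac{1}{6} - 8 = \frac{137}{6} - 8 = \frac{89}{6}$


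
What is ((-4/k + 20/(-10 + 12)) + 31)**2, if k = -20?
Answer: 42436/25 ≈ 1697.4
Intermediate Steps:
((-4/k + 20/(-10 + 12)) + 31)**2 = ((-4/(-20) + 20/(-10 + 12)) + 31)**2 = ((-4*(-1/20) + 20/2) + 31)**2 = ((1/5 + 20*(1/2)) + 31)**2 = ((1/5 + 10) + 31)**2 = (51/5 + 31)**2 = (206/5)**2 = 42436/25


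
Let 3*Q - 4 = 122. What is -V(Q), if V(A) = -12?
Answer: 12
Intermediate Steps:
Q = 42 (Q = 4/3 + (⅓)*122 = 4/3 + 122/3 = 42)
-V(Q) = -1*(-12) = 12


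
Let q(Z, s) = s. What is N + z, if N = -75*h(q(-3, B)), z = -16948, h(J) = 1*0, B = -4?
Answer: -16948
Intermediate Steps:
h(J) = 0
N = 0 (N = -75*0 = 0)
N + z = 0 - 16948 = -16948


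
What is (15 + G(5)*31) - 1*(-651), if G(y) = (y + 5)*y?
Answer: 2216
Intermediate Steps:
G(y) = y*(5 + y) (G(y) = (5 + y)*y = y*(5 + y))
(15 + G(5)*31) - 1*(-651) = (15 + (5*(5 + 5))*31) - 1*(-651) = (15 + (5*10)*31) + 651 = (15 + 50*31) + 651 = (15 + 1550) + 651 = 1565 + 651 = 2216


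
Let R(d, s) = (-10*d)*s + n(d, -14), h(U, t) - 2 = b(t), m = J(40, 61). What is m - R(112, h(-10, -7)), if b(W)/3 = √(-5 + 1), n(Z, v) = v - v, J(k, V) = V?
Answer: 2301 + 6720*I ≈ 2301.0 + 6720.0*I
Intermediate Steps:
m = 61
n(Z, v) = 0
b(W) = 6*I (b(W) = 3*√(-5 + 1) = 3*√(-4) = 3*(2*I) = 6*I)
h(U, t) = 2 + 6*I
R(d, s) = -10*d*s (R(d, s) = (-10*d)*s + 0 = -10*d*s + 0 = -10*d*s)
m - R(112, h(-10, -7)) = 61 - (-10)*112*(2 + 6*I) = 61 - (-2240 - 6720*I) = 61 + (2240 + 6720*I) = 2301 + 6720*I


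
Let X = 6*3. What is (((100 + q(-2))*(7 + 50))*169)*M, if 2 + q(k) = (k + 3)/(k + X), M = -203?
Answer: -3068177931/16 ≈ -1.9176e+8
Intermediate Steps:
X = 18
q(k) = -2 + (3 + k)/(18 + k) (q(k) = -2 + (k + 3)/(k + 18) = -2 + (3 + k)/(18 + k))
(((100 + q(-2))*(7 + 50))*169)*M = (((100 + (-33 - 1*(-2))/(18 - 2))*(7 + 50))*169)*(-203) = (((100 + (-33 + 2)/16)*57)*169)*(-203) = (((100 + (1/16)*(-31))*57)*169)*(-203) = (((100 - 31/16)*57)*169)*(-203) = (((1569/16)*57)*169)*(-203) = ((89433/16)*169)*(-203) = (15114177/16)*(-203) = -3068177931/16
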